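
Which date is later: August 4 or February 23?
August 4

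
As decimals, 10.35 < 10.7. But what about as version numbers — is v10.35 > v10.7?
True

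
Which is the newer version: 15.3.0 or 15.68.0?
15.68.0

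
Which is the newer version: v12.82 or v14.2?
v14.2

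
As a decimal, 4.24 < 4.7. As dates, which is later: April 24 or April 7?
April 24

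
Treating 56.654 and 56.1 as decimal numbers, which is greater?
56.654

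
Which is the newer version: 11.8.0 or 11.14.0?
11.14.0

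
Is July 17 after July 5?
Yes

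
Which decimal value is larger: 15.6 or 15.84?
15.84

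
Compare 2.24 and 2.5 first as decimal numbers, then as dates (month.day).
As decimals: 2.24 < 2.5. As dates: 2/24 is later than 2/5 (day 24 > day 5).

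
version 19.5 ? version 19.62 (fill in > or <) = <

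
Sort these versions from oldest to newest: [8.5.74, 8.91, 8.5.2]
[8.5.2, 8.5.74, 8.91]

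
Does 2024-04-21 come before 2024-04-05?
No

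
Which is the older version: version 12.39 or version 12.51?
version 12.39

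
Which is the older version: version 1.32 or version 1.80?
version 1.32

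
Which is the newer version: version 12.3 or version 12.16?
version 12.16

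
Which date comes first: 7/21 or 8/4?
7/21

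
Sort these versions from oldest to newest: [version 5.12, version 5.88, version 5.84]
[version 5.12, version 5.84, version 5.88]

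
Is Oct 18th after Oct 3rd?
Yes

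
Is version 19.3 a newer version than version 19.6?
No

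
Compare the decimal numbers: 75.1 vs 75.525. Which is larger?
75.525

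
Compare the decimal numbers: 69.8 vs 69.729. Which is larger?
69.8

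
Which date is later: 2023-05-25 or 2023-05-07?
2023-05-25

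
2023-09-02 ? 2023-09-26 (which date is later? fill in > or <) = <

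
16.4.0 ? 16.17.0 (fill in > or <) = <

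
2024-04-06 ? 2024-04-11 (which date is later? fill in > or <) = <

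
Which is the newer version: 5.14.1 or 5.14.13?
5.14.13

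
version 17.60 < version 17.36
False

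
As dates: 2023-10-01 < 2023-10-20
True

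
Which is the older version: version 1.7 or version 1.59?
version 1.7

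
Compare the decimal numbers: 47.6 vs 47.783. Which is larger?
47.783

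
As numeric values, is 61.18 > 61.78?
False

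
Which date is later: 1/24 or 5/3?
5/3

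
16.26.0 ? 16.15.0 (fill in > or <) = >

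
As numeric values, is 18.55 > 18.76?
False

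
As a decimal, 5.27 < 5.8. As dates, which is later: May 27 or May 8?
May 27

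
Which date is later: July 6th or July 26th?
July 26th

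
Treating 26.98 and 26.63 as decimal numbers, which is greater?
26.98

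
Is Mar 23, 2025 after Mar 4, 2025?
Yes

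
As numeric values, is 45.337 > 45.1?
True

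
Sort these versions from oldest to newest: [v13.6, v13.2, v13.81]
[v13.2, v13.6, v13.81]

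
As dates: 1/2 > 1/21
False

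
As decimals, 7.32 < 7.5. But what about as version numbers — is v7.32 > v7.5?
True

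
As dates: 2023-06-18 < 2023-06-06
False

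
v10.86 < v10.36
False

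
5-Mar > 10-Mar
False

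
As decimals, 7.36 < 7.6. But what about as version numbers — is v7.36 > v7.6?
True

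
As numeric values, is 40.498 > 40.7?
False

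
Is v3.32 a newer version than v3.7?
Yes. Version numbers are compared segment by segment as integers, not as decimals: minor version 32 > 7, so v3.32 > v3.7 (even though the decimal 3.32 < 3.7).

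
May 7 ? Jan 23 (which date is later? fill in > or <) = >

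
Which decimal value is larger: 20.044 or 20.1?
20.1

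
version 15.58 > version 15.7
True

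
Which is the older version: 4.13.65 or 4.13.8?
4.13.8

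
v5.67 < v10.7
True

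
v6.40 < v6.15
False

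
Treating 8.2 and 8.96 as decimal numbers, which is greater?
8.96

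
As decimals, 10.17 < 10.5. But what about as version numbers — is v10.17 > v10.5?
True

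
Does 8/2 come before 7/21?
No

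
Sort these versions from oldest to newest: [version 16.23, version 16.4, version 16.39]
[version 16.4, version 16.23, version 16.39]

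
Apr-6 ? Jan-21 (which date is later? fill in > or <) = >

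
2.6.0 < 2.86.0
True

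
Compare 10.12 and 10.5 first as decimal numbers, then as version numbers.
As decimals: 10.12 < 10.5. As versions: v10.12 > v10.5 (minor version 12 > 5).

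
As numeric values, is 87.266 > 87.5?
False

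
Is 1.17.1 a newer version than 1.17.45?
No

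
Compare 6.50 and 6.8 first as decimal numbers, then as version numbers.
As decimals: 6.50 < 6.8. As versions: v6.50 > v6.8 (minor version 50 > 8).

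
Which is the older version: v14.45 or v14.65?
v14.45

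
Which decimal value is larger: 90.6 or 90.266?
90.6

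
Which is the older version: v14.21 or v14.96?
v14.21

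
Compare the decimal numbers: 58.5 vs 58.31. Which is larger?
58.5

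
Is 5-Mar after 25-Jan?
Yes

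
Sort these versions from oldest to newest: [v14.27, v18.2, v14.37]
[v14.27, v14.37, v18.2]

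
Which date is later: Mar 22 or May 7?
May 7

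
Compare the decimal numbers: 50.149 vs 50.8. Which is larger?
50.8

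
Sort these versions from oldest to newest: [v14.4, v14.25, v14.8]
[v14.4, v14.8, v14.25]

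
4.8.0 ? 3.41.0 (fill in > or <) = >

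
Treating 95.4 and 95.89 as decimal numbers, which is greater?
95.89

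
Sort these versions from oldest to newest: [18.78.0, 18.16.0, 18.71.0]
[18.16.0, 18.71.0, 18.78.0]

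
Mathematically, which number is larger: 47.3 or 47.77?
47.77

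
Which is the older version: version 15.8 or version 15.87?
version 15.8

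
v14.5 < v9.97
False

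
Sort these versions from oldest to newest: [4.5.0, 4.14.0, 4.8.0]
[4.5.0, 4.8.0, 4.14.0]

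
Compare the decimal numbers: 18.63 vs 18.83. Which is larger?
18.83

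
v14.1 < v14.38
True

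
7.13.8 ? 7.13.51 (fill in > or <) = <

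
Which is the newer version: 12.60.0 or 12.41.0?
12.60.0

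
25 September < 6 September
False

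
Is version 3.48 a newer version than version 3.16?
Yes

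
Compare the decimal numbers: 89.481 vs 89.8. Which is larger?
89.8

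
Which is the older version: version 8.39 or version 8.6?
version 8.6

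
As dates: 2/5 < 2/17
True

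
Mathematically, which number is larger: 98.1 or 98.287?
98.287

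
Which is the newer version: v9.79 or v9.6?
v9.79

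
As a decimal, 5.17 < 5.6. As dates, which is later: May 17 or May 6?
May 17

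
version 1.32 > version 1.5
True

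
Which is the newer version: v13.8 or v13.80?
v13.80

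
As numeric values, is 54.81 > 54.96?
False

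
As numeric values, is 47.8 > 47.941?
False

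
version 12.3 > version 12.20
False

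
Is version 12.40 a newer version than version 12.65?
No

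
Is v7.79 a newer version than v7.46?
Yes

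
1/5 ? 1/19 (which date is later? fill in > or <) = <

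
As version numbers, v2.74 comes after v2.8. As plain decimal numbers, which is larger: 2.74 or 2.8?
2.8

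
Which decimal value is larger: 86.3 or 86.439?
86.439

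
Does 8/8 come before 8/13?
Yes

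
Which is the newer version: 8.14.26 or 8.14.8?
8.14.26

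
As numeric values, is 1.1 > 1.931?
False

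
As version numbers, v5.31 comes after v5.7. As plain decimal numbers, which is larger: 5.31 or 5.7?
5.7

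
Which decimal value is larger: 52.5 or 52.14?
52.5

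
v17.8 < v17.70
True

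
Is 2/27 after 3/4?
No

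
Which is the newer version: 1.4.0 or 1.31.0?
1.31.0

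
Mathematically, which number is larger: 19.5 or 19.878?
19.878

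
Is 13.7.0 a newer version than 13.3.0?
Yes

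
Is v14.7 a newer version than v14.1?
Yes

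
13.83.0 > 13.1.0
True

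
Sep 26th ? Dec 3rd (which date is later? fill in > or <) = <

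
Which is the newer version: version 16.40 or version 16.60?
version 16.60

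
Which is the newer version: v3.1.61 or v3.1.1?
v3.1.61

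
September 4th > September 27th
False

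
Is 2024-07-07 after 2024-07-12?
No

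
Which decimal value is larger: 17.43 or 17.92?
17.92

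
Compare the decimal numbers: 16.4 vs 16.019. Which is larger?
16.4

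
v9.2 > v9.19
False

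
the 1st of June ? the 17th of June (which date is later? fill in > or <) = <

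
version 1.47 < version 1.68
True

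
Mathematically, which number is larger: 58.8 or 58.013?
58.8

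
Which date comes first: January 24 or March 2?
January 24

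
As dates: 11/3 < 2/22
False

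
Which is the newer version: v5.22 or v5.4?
v5.22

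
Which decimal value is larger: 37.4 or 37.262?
37.4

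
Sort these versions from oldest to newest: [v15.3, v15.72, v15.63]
[v15.3, v15.63, v15.72]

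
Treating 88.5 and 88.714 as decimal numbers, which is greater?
88.714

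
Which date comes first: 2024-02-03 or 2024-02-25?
2024-02-03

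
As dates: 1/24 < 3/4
True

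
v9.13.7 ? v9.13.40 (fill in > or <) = <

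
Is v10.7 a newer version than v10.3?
Yes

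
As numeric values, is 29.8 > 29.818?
False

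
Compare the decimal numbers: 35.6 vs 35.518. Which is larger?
35.6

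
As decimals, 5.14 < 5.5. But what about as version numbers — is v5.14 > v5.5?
True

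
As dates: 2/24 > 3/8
False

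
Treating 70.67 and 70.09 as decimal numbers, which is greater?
70.67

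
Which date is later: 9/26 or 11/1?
11/1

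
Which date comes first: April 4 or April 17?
April 4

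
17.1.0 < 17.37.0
True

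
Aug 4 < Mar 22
False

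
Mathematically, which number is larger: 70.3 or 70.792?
70.792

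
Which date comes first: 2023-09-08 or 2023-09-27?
2023-09-08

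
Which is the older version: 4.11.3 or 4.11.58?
4.11.3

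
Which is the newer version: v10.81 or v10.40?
v10.81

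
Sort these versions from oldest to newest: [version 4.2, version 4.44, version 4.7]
[version 4.2, version 4.7, version 4.44]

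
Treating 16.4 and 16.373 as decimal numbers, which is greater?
16.4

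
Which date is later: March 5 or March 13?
March 13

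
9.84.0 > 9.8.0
True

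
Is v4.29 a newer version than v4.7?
Yes. Version numbers are compared segment by segment as integers, not as decimals: minor version 29 > 7, so v4.29 > v4.7 (even though the decimal 4.29 < 4.7).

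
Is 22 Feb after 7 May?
No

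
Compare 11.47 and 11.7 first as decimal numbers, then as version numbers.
As decimals: 11.47 < 11.7. As versions: v11.47 > v11.7 (minor version 47 > 7).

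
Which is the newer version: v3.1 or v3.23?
v3.23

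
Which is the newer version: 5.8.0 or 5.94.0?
5.94.0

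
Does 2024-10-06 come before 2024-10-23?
Yes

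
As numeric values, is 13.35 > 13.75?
False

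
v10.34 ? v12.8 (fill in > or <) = <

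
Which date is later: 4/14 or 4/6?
4/14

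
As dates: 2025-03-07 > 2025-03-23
False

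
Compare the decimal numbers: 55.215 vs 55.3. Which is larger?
55.3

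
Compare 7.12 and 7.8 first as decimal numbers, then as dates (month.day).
As decimals: 7.12 < 7.8. As dates: 7/12 is later than 7/8 (day 12 > day 8).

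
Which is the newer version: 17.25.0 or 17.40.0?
17.40.0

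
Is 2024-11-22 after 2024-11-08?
Yes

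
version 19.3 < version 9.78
False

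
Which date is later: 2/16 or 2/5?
2/16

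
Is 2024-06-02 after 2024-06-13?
No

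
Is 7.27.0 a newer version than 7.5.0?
Yes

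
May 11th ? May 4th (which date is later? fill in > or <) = >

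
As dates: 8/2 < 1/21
False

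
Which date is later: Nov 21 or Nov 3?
Nov 21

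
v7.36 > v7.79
False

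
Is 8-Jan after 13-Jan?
No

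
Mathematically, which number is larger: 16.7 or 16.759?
16.759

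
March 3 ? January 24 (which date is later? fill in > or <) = >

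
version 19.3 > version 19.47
False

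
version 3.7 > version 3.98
False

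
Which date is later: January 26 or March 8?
March 8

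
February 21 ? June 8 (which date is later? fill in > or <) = <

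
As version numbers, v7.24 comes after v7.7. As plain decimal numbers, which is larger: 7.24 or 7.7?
7.7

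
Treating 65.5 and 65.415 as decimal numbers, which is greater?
65.5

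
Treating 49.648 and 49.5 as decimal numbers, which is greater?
49.648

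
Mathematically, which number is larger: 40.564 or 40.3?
40.564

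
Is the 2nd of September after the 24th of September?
No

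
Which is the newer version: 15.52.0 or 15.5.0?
15.52.0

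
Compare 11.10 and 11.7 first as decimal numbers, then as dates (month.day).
As decimals: 11.10 < 11.7. As dates: 11/10 is later than 11/7 (day 10 > day 7).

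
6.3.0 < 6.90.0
True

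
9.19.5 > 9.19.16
False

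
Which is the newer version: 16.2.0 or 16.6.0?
16.6.0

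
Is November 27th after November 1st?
Yes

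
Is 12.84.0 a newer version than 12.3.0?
Yes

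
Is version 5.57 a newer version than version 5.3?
Yes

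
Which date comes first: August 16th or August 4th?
August 4th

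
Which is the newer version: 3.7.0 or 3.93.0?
3.93.0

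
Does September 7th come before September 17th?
Yes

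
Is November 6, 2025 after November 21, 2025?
No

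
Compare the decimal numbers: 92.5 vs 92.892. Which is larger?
92.892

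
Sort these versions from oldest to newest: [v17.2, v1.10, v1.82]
[v1.10, v1.82, v17.2]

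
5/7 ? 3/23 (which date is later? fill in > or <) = >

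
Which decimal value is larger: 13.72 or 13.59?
13.72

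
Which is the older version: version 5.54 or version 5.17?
version 5.17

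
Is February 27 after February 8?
Yes. Day 27 comes after day 8 in February — this is a date comparison, not a decimal one (the decimal 2.27 would be smaller than 2.8).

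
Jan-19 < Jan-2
False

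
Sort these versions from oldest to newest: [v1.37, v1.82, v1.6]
[v1.6, v1.37, v1.82]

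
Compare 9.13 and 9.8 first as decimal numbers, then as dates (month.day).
As decimals: 9.13 < 9.8. As dates: 9/13 is later than 9/8 (day 13 > day 8).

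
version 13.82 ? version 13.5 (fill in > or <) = >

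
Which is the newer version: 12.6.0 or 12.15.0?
12.15.0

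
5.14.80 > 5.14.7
True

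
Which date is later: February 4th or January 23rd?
February 4th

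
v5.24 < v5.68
True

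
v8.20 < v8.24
True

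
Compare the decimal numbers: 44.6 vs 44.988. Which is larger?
44.988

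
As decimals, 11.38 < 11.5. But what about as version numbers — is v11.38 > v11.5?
True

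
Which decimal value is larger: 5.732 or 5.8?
5.8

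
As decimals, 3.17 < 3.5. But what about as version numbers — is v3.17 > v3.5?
True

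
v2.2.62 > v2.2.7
True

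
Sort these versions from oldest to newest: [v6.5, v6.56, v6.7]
[v6.5, v6.7, v6.56]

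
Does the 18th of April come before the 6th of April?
No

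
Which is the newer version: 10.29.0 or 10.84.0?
10.84.0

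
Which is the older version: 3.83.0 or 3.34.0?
3.34.0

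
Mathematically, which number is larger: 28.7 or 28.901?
28.901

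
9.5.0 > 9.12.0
False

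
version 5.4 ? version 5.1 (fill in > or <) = >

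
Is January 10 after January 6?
Yes. Day 10 comes after day 6 in January — this is a date comparison, not a decimal one (the decimal 1.10 would be smaller than 1.6).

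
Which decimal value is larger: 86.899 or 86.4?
86.899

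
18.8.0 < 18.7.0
False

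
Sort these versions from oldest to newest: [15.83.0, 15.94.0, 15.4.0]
[15.4.0, 15.83.0, 15.94.0]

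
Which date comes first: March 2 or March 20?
March 2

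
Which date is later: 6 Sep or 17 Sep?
17 Sep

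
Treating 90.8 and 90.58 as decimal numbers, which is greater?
90.8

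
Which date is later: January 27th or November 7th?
November 7th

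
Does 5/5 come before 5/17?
Yes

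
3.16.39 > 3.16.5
True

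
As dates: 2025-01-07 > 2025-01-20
False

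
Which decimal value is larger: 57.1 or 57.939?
57.939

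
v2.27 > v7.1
False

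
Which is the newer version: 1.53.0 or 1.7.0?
1.53.0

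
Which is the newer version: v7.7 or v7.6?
v7.7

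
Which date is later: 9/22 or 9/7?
9/22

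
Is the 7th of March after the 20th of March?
No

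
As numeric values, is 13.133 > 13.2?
False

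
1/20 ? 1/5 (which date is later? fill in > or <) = >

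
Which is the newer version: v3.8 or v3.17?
v3.17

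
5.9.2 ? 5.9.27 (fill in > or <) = <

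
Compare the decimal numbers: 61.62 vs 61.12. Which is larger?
61.62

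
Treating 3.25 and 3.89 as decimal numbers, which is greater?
3.89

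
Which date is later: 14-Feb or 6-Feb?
14-Feb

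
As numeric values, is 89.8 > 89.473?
True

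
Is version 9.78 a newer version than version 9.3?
Yes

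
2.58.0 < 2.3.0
False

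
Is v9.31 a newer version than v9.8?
Yes. Version numbers are compared segment by segment as integers, not as decimals: minor version 31 > 8, so v9.31 > v9.8 (even though the decimal 9.31 < 9.8).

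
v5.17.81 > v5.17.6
True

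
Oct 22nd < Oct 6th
False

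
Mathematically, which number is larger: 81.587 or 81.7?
81.7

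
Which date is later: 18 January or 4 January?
18 January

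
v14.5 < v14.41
True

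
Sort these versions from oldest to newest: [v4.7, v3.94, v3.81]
[v3.81, v3.94, v4.7]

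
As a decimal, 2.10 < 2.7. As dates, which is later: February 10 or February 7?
February 10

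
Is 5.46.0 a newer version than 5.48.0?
No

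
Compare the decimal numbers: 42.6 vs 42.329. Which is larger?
42.6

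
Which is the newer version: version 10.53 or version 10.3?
version 10.53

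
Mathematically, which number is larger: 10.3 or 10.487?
10.487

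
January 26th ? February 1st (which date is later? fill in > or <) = <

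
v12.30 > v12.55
False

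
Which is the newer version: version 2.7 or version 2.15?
version 2.15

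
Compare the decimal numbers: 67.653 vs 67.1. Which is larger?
67.653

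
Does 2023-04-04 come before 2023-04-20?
Yes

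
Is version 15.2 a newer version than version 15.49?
No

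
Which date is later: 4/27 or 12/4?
12/4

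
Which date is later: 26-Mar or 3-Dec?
3-Dec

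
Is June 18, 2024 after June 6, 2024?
Yes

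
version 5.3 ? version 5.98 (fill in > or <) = <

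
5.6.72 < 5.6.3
False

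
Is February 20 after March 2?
No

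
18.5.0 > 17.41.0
True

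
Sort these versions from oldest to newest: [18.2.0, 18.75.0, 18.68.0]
[18.2.0, 18.68.0, 18.75.0]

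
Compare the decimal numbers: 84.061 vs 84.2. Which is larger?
84.2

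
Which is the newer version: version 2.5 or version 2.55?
version 2.55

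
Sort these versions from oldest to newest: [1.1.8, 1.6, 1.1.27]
[1.1.8, 1.1.27, 1.6]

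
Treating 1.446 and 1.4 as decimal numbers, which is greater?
1.446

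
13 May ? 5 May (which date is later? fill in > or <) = >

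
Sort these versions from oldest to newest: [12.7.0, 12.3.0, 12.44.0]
[12.3.0, 12.7.0, 12.44.0]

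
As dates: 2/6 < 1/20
False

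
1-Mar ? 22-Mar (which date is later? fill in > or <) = <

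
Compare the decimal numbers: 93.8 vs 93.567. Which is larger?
93.8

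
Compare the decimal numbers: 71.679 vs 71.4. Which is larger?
71.679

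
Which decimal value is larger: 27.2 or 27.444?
27.444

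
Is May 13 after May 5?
Yes. Day 13 comes after day 5 in May — this is a date comparison, not a decimal one (the decimal 5.13 would be smaller than 5.5).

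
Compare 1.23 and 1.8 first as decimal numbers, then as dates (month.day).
As decimals: 1.23 < 1.8. As dates: 1/23 is later than 1/8 (day 23 > day 8).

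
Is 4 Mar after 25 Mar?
No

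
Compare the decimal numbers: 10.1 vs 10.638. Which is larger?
10.638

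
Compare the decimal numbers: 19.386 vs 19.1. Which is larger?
19.386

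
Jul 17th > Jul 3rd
True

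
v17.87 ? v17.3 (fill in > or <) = >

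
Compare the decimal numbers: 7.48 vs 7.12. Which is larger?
7.48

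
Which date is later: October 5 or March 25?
October 5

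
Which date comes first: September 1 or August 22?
August 22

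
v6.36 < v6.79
True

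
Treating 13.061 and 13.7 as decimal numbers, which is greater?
13.7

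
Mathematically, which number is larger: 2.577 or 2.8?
2.8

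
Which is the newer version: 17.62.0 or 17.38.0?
17.62.0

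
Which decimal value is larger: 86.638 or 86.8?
86.8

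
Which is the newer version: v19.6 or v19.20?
v19.20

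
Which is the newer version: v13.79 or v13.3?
v13.79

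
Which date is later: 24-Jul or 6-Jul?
24-Jul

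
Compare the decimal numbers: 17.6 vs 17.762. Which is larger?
17.762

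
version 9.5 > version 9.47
False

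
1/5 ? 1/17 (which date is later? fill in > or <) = <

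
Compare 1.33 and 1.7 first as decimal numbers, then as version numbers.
As decimals: 1.33 < 1.7. As versions: v1.33 > v1.7 (minor version 33 > 7).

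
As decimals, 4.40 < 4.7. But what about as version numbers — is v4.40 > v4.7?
True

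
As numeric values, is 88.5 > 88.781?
False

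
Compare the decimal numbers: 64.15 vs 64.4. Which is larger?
64.4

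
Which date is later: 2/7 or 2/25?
2/25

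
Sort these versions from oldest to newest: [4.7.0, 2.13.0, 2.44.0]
[2.13.0, 2.44.0, 4.7.0]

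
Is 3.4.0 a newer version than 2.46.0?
Yes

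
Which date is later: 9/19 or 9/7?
9/19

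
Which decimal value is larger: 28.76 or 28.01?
28.76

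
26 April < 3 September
True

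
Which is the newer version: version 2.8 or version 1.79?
version 2.8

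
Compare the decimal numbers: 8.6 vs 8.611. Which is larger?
8.611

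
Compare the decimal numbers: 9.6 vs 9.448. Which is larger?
9.6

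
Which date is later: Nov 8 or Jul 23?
Nov 8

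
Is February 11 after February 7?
Yes. Day 11 comes after day 7 in February — this is a date comparison, not a decimal one (the decimal 2.11 would be smaller than 2.7).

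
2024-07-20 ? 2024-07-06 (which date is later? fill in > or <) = >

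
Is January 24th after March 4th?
No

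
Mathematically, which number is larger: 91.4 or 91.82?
91.82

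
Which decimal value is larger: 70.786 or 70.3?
70.786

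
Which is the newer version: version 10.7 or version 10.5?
version 10.7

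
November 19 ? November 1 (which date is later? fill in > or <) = >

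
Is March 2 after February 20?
Yes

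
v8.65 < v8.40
False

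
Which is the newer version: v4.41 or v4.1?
v4.41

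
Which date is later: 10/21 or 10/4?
10/21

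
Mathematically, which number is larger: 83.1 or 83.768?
83.768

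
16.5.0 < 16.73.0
True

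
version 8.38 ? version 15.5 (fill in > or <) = <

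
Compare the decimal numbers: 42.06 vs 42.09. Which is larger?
42.09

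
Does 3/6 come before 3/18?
Yes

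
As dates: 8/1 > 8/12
False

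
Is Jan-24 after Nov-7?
No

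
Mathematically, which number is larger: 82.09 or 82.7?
82.7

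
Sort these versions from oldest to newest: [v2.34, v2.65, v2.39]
[v2.34, v2.39, v2.65]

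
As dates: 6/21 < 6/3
False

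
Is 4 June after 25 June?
No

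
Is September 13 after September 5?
Yes. Day 13 comes after day 5 in September — this is a date comparison, not a decimal one (the decimal 9.13 would be smaller than 9.5).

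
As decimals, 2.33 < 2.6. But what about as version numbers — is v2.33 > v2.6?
True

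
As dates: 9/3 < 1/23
False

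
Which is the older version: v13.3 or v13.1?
v13.1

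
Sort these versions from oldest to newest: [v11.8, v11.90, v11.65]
[v11.8, v11.65, v11.90]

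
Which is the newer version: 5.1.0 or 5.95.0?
5.95.0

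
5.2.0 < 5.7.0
True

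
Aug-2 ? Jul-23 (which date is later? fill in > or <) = >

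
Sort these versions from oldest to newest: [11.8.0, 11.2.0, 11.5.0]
[11.2.0, 11.5.0, 11.8.0]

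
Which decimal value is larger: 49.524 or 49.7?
49.7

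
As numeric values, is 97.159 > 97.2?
False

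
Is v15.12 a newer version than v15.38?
No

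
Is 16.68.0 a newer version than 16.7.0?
Yes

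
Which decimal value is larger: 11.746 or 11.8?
11.8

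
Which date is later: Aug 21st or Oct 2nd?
Oct 2nd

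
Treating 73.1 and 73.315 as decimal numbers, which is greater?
73.315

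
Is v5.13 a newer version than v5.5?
Yes. Version numbers are compared segment by segment as integers, not as decimals: minor version 13 > 5, so v5.13 > v5.5 (even though the decimal 5.13 < 5.5).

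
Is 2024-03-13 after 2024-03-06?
Yes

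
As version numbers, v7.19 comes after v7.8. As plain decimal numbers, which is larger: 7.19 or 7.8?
7.8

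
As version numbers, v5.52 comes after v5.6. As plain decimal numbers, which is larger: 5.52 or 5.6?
5.6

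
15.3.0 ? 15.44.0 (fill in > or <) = <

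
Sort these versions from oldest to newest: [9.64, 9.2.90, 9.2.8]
[9.2.8, 9.2.90, 9.64]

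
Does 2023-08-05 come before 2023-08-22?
Yes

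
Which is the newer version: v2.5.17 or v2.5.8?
v2.5.17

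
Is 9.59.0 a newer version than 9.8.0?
Yes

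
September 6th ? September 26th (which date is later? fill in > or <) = <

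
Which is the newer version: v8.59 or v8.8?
v8.59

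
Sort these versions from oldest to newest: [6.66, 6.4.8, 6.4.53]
[6.4.8, 6.4.53, 6.66]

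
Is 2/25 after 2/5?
Yes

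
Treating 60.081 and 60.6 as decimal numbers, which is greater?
60.6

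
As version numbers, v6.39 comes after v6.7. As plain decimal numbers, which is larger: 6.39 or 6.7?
6.7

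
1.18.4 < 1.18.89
True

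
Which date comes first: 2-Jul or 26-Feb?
26-Feb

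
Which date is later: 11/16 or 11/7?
11/16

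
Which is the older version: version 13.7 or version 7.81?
version 7.81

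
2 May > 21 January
True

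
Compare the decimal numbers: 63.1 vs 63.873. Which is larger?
63.873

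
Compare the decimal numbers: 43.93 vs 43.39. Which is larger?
43.93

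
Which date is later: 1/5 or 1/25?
1/25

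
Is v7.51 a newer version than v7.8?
Yes. Version numbers are compared segment by segment as integers, not as decimals: minor version 51 > 8, so v7.51 > v7.8 (even though the decimal 7.51 < 7.8).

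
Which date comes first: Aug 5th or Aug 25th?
Aug 5th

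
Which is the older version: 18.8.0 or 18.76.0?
18.8.0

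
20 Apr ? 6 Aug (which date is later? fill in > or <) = <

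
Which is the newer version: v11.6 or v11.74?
v11.74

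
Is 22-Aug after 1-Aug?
Yes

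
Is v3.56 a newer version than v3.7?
Yes. Version numbers are compared segment by segment as integers, not as decimals: minor version 56 > 7, so v3.56 > v3.7 (even though the decimal 3.56 < 3.7).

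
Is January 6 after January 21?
No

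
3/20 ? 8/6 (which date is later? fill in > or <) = <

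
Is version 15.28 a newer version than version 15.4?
Yes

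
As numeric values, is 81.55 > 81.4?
True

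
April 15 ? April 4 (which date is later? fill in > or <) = >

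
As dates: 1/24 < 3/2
True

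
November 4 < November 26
True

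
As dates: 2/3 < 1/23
False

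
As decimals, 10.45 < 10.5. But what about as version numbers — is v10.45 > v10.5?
True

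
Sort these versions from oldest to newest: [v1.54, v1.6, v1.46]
[v1.6, v1.46, v1.54]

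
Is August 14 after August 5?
Yes. Day 14 comes after day 5 in August — this is a date comparison, not a decimal one (the decimal 8.14 would be smaller than 8.5).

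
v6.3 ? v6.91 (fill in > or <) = <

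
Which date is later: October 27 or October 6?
October 27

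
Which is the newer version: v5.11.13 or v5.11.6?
v5.11.13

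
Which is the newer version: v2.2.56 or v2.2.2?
v2.2.56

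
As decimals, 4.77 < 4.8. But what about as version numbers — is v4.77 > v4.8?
True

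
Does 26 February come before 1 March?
Yes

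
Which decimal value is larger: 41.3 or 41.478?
41.478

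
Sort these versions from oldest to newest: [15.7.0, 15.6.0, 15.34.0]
[15.6.0, 15.7.0, 15.34.0]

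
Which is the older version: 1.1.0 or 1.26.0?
1.1.0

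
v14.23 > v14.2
True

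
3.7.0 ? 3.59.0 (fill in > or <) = <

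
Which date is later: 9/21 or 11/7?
11/7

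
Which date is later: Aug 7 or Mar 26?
Aug 7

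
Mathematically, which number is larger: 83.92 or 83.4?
83.92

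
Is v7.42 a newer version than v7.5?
Yes. Version numbers are compared segment by segment as integers, not as decimals: minor version 42 > 5, so v7.42 > v7.5 (even though the decimal 7.42 < 7.5).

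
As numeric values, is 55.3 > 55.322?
False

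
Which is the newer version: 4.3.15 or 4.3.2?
4.3.15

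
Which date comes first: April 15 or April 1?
April 1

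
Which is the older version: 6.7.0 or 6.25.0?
6.7.0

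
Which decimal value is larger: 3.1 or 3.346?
3.346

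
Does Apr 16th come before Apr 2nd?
No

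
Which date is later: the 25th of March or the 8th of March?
the 25th of March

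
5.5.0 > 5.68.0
False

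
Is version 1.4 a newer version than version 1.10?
No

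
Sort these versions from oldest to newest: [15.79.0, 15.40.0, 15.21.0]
[15.21.0, 15.40.0, 15.79.0]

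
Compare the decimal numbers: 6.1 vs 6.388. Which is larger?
6.388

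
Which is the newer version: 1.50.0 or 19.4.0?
19.4.0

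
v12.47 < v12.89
True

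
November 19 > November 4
True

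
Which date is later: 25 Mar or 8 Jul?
8 Jul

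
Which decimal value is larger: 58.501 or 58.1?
58.501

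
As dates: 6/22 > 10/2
False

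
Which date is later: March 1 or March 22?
March 22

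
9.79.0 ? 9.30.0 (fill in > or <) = >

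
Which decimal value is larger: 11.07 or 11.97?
11.97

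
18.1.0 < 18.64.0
True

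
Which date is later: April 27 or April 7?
April 27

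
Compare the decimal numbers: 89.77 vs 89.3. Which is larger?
89.77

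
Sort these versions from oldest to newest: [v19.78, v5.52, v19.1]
[v5.52, v19.1, v19.78]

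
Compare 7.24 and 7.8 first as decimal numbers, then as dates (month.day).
As decimals: 7.24 < 7.8. As dates: 7/24 is later than 7/8 (day 24 > day 8).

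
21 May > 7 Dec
False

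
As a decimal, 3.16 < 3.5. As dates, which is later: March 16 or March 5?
March 16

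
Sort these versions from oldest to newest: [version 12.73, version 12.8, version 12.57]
[version 12.8, version 12.57, version 12.73]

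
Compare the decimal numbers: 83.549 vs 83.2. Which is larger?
83.549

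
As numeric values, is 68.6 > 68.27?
True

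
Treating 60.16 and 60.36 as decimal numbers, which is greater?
60.36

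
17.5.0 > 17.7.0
False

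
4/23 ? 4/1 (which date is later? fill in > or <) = >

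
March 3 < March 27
True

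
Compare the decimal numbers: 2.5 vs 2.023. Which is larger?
2.5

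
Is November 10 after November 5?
Yes. Day 10 comes after day 5 in November — this is a date comparison, not a decimal one (the decimal 11.10 would be smaller than 11.5).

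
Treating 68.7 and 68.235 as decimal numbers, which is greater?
68.7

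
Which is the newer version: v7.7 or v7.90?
v7.90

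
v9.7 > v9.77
False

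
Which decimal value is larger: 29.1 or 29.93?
29.93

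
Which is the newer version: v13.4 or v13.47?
v13.47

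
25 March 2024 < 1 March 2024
False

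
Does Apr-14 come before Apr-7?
No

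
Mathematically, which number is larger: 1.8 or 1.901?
1.901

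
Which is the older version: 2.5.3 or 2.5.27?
2.5.3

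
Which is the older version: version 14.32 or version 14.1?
version 14.1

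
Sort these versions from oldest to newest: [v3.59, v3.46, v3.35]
[v3.35, v3.46, v3.59]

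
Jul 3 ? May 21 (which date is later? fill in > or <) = >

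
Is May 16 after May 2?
Yes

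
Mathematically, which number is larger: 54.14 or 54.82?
54.82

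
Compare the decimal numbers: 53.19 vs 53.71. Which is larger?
53.71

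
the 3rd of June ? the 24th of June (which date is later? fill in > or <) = <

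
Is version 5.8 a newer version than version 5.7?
Yes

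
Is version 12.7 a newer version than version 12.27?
No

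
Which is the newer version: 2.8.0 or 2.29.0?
2.29.0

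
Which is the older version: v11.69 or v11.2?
v11.2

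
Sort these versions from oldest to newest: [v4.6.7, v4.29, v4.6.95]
[v4.6.7, v4.6.95, v4.29]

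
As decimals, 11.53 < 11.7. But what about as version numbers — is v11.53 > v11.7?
True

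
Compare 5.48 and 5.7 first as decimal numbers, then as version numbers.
As decimals: 5.48 < 5.7. As versions: v5.48 > v5.7 (minor version 48 > 7).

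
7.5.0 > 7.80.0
False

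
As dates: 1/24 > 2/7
False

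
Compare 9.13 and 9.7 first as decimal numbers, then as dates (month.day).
As decimals: 9.13 < 9.7. As dates: 9/13 is later than 9/7 (day 13 > day 7).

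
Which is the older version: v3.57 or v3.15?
v3.15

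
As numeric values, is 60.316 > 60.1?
True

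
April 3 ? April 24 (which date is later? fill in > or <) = <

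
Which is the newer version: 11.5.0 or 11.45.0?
11.45.0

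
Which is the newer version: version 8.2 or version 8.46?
version 8.46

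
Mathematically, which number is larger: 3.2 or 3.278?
3.278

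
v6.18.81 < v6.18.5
False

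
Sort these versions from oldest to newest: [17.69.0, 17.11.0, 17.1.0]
[17.1.0, 17.11.0, 17.69.0]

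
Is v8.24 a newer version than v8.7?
Yes. Version numbers are compared segment by segment as integers, not as decimals: minor version 24 > 7, so v8.24 > v8.7 (even though the decimal 8.24 < 8.7).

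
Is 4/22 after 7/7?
No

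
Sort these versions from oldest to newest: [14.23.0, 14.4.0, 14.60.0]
[14.4.0, 14.23.0, 14.60.0]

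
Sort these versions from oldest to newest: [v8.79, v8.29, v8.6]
[v8.6, v8.29, v8.79]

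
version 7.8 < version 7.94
True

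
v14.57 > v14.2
True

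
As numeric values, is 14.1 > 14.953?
False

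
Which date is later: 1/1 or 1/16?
1/16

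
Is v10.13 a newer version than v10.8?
Yes. Version numbers are compared segment by segment as integers, not as decimals: minor version 13 > 8, so v10.13 > v10.8 (even though the decimal 10.13 < 10.8).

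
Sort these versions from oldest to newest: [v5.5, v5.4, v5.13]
[v5.4, v5.5, v5.13]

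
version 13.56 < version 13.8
False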